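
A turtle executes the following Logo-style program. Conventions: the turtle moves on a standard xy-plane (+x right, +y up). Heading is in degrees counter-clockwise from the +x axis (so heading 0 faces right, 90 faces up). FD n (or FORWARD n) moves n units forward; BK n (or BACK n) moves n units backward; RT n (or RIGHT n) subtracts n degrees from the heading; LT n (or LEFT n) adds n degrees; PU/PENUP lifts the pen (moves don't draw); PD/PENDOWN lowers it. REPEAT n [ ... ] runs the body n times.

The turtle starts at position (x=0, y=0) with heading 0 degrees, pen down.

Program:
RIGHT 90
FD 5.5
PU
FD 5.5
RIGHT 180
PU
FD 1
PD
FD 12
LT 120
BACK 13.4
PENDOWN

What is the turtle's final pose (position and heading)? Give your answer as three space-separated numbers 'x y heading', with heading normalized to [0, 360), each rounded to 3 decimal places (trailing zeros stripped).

Answer: 11.605 8.7 210

Derivation:
Executing turtle program step by step:
Start: pos=(0,0), heading=0, pen down
RT 90: heading 0 -> 270
FD 5.5: (0,0) -> (0,-5.5) [heading=270, draw]
PU: pen up
FD 5.5: (0,-5.5) -> (0,-11) [heading=270, move]
RT 180: heading 270 -> 90
PU: pen up
FD 1: (0,-11) -> (0,-10) [heading=90, move]
PD: pen down
FD 12: (0,-10) -> (0,2) [heading=90, draw]
LT 120: heading 90 -> 210
BK 13.4: (0,2) -> (11.605,8.7) [heading=210, draw]
PD: pen down
Final: pos=(11.605,8.7), heading=210, 3 segment(s) drawn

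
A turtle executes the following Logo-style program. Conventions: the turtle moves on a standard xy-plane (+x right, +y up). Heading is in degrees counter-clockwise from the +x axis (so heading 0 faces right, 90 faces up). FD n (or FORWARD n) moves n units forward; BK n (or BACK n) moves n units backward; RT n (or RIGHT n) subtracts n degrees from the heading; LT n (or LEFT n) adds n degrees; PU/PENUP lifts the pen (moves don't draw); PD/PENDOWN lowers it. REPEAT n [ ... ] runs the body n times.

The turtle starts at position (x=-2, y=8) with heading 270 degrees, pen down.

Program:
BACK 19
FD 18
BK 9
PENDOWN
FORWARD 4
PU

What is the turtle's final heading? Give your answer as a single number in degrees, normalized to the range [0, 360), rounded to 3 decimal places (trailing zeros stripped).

Executing turtle program step by step:
Start: pos=(-2,8), heading=270, pen down
BK 19: (-2,8) -> (-2,27) [heading=270, draw]
FD 18: (-2,27) -> (-2,9) [heading=270, draw]
BK 9: (-2,9) -> (-2,18) [heading=270, draw]
PD: pen down
FD 4: (-2,18) -> (-2,14) [heading=270, draw]
PU: pen up
Final: pos=(-2,14), heading=270, 4 segment(s) drawn

Answer: 270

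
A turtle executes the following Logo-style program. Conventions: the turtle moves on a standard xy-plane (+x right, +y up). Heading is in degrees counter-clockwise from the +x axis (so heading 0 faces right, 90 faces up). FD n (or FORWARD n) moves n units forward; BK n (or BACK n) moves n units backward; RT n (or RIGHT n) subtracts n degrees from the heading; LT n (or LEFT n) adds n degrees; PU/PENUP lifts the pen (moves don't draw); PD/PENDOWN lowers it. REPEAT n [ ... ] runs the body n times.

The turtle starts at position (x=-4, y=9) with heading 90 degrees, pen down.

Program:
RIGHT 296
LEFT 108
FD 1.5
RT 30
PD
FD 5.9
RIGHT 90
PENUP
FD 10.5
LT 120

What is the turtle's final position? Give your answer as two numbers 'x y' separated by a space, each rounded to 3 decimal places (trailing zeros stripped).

Answer: -16.115 9.33

Derivation:
Executing turtle program step by step:
Start: pos=(-4,9), heading=90, pen down
RT 296: heading 90 -> 154
LT 108: heading 154 -> 262
FD 1.5: (-4,9) -> (-4.209,7.515) [heading=262, draw]
RT 30: heading 262 -> 232
PD: pen down
FD 5.9: (-4.209,7.515) -> (-7.841,2.865) [heading=232, draw]
RT 90: heading 232 -> 142
PU: pen up
FD 10.5: (-7.841,2.865) -> (-16.115,9.33) [heading=142, move]
LT 120: heading 142 -> 262
Final: pos=(-16.115,9.33), heading=262, 2 segment(s) drawn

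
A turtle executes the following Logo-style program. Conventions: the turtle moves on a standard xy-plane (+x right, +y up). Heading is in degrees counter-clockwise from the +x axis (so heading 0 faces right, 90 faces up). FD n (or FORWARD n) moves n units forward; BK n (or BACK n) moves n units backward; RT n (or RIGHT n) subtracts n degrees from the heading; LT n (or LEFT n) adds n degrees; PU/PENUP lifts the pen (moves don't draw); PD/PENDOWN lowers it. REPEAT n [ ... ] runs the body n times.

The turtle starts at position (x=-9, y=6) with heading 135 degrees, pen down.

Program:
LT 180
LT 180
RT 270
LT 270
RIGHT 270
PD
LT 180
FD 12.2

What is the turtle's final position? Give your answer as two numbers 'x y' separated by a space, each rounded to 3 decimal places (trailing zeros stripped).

Executing turtle program step by step:
Start: pos=(-9,6), heading=135, pen down
LT 180: heading 135 -> 315
LT 180: heading 315 -> 135
RT 270: heading 135 -> 225
LT 270: heading 225 -> 135
RT 270: heading 135 -> 225
PD: pen down
LT 180: heading 225 -> 45
FD 12.2: (-9,6) -> (-0.373,14.627) [heading=45, draw]
Final: pos=(-0.373,14.627), heading=45, 1 segment(s) drawn

Answer: -0.373 14.627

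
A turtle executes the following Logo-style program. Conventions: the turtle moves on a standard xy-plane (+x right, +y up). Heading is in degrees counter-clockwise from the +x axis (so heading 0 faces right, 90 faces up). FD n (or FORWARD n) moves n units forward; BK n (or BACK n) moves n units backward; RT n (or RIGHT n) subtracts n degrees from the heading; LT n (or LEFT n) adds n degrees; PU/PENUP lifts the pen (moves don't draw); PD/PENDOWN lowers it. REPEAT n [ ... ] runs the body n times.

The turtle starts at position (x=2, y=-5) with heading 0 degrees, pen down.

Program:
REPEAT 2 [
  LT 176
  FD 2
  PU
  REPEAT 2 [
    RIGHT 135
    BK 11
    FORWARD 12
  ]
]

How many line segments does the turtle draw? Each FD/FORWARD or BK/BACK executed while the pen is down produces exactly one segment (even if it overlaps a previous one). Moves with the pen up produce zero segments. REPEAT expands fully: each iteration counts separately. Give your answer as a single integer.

Executing turtle program step by step:
Start: pos=(2,-5), heading=0, pen down
REPEAT 2 [
  -- iteration 1/2 --
  LT 176: heading 0 -> 176
  FD 2: (2,-5) -> (0.005,-4.86) [heading=176, draw]
  PU: pen up
  REPEAT 2 [
    -- iteration 1/2 --
    RT 135: heading 176 -> 41
    BK 11: (0.005,-4.86) -> (-8.297,-12.077) [heading=41, move]
    FD 12: (-8.297,-12.077) -> (0.76,-4.204) [heading=41, move]
    -- iteration 2/2 --
    RT 135: heading 41 -> 266
    BK 11: (0.76,-4.204) -> (1.527,6.769) [heading=266, move]
    FD 12: (1.527,6.769) -> (0.69,-5.202) [heading=266, move]
  ]
  -- iteration 2/2 --
  LT 176: heading 266 -> 82
  FD 2: (0.69,-5.202) -> (0.968,-3.221) [heading=82, move]
  PU: pen up
  REPEAT 2 [
    -- iteration 1/2 --
    RT 135: heading 82 -> 307
    BK 11: (0.968,-3.221) -> (-5.652,5.564) [heading=307, move]
    FD 12: (-5.652,5.564) -> (1.57,-4.02) [heading=307, move]
    -- iteration 2/2 --
    RT 135: heading 307 -> 172
    BK 11: (1.57,-4.02) -> (12.463,-5.551) [heading=172, move]
    FD 12: (12.463,-5.551) -> (0.58,-3.881) [heading=172, move]
  ]
]
Final: pos=(0.58,-3.881), heading=172, 1 segment(s) drawn
Segments drawn: 1

Answer: 1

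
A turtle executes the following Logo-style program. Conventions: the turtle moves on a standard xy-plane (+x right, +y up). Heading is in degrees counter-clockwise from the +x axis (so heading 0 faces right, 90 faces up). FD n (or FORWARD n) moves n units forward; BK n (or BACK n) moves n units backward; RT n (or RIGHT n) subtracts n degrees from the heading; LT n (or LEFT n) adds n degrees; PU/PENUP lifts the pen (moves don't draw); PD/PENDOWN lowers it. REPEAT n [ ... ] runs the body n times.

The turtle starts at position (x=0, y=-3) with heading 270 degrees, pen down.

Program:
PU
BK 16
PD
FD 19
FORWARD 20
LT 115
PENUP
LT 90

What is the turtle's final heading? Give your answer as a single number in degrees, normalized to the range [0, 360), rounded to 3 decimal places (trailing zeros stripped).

Answer: 115

Derivation:
Executing turtle program step by step:
Start: pos=(0,-3), heading=270, pen down
PU: pen up
BK 16: (0,-3) -> (0,13) [heading=270, move]
PD: pen down
FD 19: (0,13) -> (0,-6) [heading=270, draw]
FD 20: (0,-6) -> (0,-26) [heading=270, draw]
LT 115: heading 270 -> 25
PU: pen up
LT 90: heading 25 -> 115
Final: pos=(0,-26), heading=115, 2 segment(s) drawn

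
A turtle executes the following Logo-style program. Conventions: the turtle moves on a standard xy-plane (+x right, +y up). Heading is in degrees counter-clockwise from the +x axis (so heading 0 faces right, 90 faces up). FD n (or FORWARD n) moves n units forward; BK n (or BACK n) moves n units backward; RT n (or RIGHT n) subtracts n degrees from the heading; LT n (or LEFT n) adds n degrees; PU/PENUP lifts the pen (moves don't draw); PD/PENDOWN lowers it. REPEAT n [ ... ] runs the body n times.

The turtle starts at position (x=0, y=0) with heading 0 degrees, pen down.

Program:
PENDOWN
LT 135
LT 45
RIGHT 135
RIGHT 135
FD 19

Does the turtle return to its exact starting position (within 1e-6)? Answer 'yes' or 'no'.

Answer: no

Derivation:
Executing turtle program step by step:
Start: pos=(0,0), heading=0, pen down
PD: pen down
LT 135: heading 0 -> 135
LT 45: heading 135 -> 180
RT 135: heading 180 -> 45
RT 135: heading 45 -> 270
FD 19: (0,0) -> (0,-19) [heading=270, draw]
Final: pos=(0,-19), heading=270, 1 segment(s) drawn

Start position: (0, 0)
Final position: (0, -19)
Distance = 19; >= 1e-6 -> NOT closed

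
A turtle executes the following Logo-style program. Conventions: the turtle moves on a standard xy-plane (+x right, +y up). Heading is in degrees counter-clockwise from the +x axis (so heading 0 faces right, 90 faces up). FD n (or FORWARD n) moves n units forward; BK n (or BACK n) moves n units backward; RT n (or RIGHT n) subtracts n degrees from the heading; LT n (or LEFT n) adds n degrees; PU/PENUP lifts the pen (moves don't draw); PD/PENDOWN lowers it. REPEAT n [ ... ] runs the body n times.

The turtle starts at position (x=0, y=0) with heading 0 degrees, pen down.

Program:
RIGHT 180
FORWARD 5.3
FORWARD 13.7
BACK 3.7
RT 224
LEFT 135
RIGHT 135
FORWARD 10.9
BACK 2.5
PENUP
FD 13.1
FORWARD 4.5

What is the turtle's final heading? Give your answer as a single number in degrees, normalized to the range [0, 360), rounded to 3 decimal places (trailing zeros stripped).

Answer: 316

Derivation:
Executing turtle program step by step:
Start: pos=(0,0), heading=0, pen down
RT 180: heading 0 -> 180
FD 5.3: (0,0) -> (-5.3,0) [heading=180, draw]
FD 13.7: (-5.3,0) -> (-19,0) [heading=180, draw]
BK 3.7: (-19,0) -> (-15.3,0) [heading=180, draw]
RT 224: heading 180 -> 316
LT 135: heading 316 -> 91
RT 135: heading 91 -> 316
FD 10.9: (-15.3,0) -> (-7.459,-7.572) [heading=316, draw]
BK 2.5: (-7.459,-7.572) -> (-9.258,-5.835) [heading=316, draw]
PU: pen up
FD 13.1: (-9.258,-5.835) -> (0.166,-14.935) [heading=316, move]
FD 4.5: (0.166,-14.935) -> (3.403,-18.061) [heading=316, move]
Final: pos=(3.403,-18.061), heading=316, 5 segment(s) drawn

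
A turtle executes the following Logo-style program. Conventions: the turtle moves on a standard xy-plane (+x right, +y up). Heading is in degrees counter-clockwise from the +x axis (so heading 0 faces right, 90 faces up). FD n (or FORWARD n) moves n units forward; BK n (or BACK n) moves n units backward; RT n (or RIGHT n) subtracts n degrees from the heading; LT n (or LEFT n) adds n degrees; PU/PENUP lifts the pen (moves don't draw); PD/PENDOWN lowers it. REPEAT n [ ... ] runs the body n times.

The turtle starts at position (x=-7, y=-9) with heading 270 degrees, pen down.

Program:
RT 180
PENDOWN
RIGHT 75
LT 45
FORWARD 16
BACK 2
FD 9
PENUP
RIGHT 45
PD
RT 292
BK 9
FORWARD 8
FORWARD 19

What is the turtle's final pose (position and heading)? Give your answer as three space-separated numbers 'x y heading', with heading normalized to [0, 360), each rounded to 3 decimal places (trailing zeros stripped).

Answer: 6.694 28.784 83

Derivation:
Executing turtle program step by step:
Start: pos=(-7,-9), heading=270, pen down
RT 180: heading 270 -> 90
PD: pen down
RT 75: heading 90 -> 15
LT 45: heading 15 -> 60
FD 16: (-7,-9) -> (1,4.856) [heading=60, draw]
BK 2: (1,4.856) -> (0,3.124) [heading=60, draw]
FD 9: (0,3.124) -> (4.5,10.919) [heading=60, draw]
PU: pen up
RT 45: heading 60 -> 15
PD: pen down
RT 292: heading 15 -> 83
BK 9: (4.5,10.919) -> (3.403,1.986) [heading=83, draw]
FD 8: (3.403,1.986) -> (4.378,9.926) [heading=83, draw]
FD 19: (4.378,9.926) -> (6.694,28.784) [heading=83, draw]
Final: pos=(6.694,28.784), heading=83, 6 segment(s) drawn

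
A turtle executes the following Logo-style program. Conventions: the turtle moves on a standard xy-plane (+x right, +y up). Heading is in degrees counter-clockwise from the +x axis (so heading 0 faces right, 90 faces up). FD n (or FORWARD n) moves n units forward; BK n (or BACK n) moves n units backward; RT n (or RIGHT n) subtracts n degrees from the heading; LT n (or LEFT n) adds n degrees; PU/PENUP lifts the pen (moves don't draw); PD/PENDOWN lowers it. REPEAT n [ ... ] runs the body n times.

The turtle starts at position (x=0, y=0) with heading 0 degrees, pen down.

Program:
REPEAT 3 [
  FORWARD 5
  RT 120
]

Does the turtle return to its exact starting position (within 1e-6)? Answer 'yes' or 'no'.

Answer: yes

Derivation:
Executing turtle program step by step:
Start: pos=(0,0), heading=0, pen down
REPEAT 3 [
  -- iteration 1/3 --
  FD 5: (0,0) -> (5,0) [heading=0, draw]
  RT 120: heading 0 -> 240
  -- iteration 2/3 --
  FD 5: (5,0) -> (2.5,-4.33) [heading=240, draw]
  RT 120: heading 240 -> 120
  -- iteration 3/3 --
  FD 5: (2.5,-4.33) -> (0,0) [heading=120, draw]
  RT 120: heading 120 -> 0
]
Final: pos=(0,0), heading=0, 3 segment(s) drawn

Start position: (0, 0)
Final position: (0, 0)
Distance = 0; < 1e-6 -> CLOSED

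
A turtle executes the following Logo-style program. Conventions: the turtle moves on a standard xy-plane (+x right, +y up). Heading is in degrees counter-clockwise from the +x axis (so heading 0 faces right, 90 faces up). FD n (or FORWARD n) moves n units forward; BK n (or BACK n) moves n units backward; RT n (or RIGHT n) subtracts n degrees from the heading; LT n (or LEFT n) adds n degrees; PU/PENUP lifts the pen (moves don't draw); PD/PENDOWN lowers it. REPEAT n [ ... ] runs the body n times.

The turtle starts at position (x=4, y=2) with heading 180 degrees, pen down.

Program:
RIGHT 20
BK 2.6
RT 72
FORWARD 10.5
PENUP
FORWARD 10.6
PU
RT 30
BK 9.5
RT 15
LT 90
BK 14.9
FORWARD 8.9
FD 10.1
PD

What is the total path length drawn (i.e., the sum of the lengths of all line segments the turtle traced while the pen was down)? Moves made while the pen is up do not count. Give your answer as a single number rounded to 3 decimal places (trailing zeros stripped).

Executing turtle program step by step:
Start: pos=(4,2), heading=180, pen down
RT 20: heading 180 -> 160
BK 2.6: (4,2) -> (6.443,1.111) [heading=160, draw]
RT 72: heading 160 -> 88
FD 10.5: (6.443,1.111) -> (6.81,11.604) [heading=88, draw]
PU: pen up
FD 10.6: (6.81,11.604) -> (7.18,22.198) [heading=88, move]
PU: pen up
RT 30: heading 88 -> 58
BK 9.5: (7.18,22.198) -> (2.145,14.141) [heading=58, move]
RT 15: heading 58 -> 43
LT 90: heading 43 -> 133
BK 14.9: (2.145,14.141) -> (12.307,3.244) [heading=133, move]
FD 8.9: (12.307,3.244) -> (6.237,9.753) [heading=133, move]
FD 10.1: (6.237,9.753) -> (-0.651,17.14) [heading=133, move]
PD: pen down
Final: pos=(-0.651,17.14), heading=133, 2 segment(s) drawn

Segment lengths:
  seg 1: (4,2) -> (6.443,1.111), length = 2.6
  seg 2: (6.443,1.111) -> (6.81,11.604), length = 10.5
Total = 13.1

Answer: 13.1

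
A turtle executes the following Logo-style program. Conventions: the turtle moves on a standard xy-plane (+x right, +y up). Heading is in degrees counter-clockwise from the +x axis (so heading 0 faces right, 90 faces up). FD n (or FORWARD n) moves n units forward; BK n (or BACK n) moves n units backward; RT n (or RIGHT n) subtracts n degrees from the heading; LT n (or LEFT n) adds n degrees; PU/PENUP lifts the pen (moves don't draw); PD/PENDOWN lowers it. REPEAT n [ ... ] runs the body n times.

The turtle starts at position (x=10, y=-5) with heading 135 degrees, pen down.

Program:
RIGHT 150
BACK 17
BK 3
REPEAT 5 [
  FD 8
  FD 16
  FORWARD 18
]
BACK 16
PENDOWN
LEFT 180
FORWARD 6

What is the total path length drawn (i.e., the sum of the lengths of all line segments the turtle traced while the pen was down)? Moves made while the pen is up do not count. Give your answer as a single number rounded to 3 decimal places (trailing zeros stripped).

Executing turtle program step by step:
Start: pos=(10,-5), heading=135, pen down
RT 150: heading 135 -> 345
BK 17: (10,-5) -> (-6.421,-0.6) [heading=345, draw]
BK 3: (-6.421,-0.6) -> (-9.319,0.176) [heading=345, draw]
REPEAT 5 [
  -- iteration 1/5 --
  FD 8: (-9.319,0.176) -> (-1.591,-1.894) [heading=345, draw]
  FD 16: (-1.591,-1.894) -> (13.864,-6.035) [heading=345, draw]
  FD 18: (13.864,-6.035) -> (31.25,-10.694) [heading=345, draw]
  -- iteration 2/5 --
  FD 8: (31.25,-10.694) -> (38.978,-12.765) [heading=345, draw]
  FD 16: (38.978,-12.765) -> (54.433,-16.906) [heading=345, draw]
  FD 18: (54.433,-16.906) -> (71.819,-21.564) [heading=345, draw]
  -- iteration 3/5 --
  FD 8: (71.819,-21.564) -> (79.547,-23.635) [heading=345, draw]
  FD 16: (79.547,-23.635) -> (95.001,-27.776) [heading=345, draw]
  FD 18: (95.001,-27.776) -> (112.388,-32.435) [heading=345, draw]
  -- iteration 4/5 --
  FD 8: (112.388,-32.435) -> (120.116,-34.505) [heading=345, draw]
  FD 16: (120.116,-34.505) -> (135.57,-38.646) [heading=345, draw]
  FD 18: (135.57,-38.646) -> (152.957,-43.305) [heading=345, draw]
  -- iteration 5/5 --
  FD 8: (152.957,-43.305) -> (160.684,-45.376) [heading=345, draw]
  FD 16: (160.684,-45.376) -> (176.139,-49.517) [heading=345, draw]
  FD 18: (176.139,-49.517) -> (193.526,-54.176) [heading=345, draw]
]
BK 16: (193.526,-54.176) -> (178.071,-50.035) [heading=345, draw]
PD: pen down
LT 180: heading 345 -> 165
FD 6: (178.071,-50.035) -> (172.276,-48.482) [heading=165, draw]
Final: pos=(172.276,-48.482), heading=165, 19 segment(s) drawn

Segment lengths:
  seg 1: (10,-5) -> (-6.421,-0.6), length = 17
  seg 2: (-6.421,-0.6) -> (-9.319,0.176), length = 3
  seg 3: (-9.319,0.176) -> (-1.591,-1.894), length = 8
  seg 4: (-1.591,-1.894) -> (13.864,-6.035), length = 16
  seg 5: (13.864,-6.035) -> (31.25,-10.694), length = 18
  seg 6: (31.25,-10.694) -> (38.978,-12.765), length = 8
  seg 7: (38.978,-12.765) -> (54.433,-16.906), length = 16
  seg 8: (54.433,-16.906) -> (71.819,-21.564), length = 18
  seg 9: (71.819,-21.564) -> (79.547,-23.635), length = 8
  seg 10: (79.547,-23.635) -> (95.001,-27.776), length = 16
  seg 11: (95.001,-27.776) -> (112.388,-32.435), length = 18
  seg 12: (112.388,-32.435) -> (120.116,-34.505), length = 8
  seg 13: (120.116,-34.505) -> (135.57,-38.646), length = 16
  seg 14: (135.57,-38.646) -> (152.957,-43.305), length = 18
  seg 15: (152.957,-43.305) -> (160.684,-45.376), length = 8
  seg 16: (160.684,-45.376) -> (176.139,-49.517), length = 16
  seg 17: (176.139,-49.517) -> (193.526,-54.176), length = 18
  seg 18: (193.526,-54.176) -> (178.071,-50.035), length = 16
  seg 19: (178.071,-50.035) -> (172.276,-48.482), length = 6
Total = 252

Answer: 252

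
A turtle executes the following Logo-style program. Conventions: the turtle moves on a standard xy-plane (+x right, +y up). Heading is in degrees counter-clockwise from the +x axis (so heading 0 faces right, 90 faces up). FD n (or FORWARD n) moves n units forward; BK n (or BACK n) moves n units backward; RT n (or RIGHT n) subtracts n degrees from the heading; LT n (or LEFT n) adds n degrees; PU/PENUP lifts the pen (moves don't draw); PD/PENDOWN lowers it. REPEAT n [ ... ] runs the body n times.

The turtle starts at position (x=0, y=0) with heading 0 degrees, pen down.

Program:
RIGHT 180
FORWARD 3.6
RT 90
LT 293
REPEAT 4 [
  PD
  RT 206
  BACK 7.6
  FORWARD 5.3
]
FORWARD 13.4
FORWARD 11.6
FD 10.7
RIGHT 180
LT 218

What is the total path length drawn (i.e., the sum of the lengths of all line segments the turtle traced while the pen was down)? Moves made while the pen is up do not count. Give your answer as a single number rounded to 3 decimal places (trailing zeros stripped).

Executing turtle program step by step:
Start: pos=(0,0), heading=0, pen down
RT 180: heading 0 -> 180
FD 3.6: (0,0) -> (-3.6,0) [heading=180, draw]
RT 90: heading 180 -> 90
LT 293: heading 90 -> 23
REPEAT 4 [
  -- iteration 1/4 --
  PD: pen down
  RT 206: heading 23 -> 177
  BK 7.6: (-3.6,0) -> (3.99,-0.398) [heading=177, draw]
  FD 5.3: (3.99,-0.398) -> (-1.303,-0.12) [heading=177, draw]
  -- iteration 2/4 --
  PD: pen down
  RT 206: heading 177 -> 331
  BK 7.6: (-1.303,-0.12) -> (-7.95,3.564) [heading=331, draw]
  FD 5.3: (-7.95,3.564) -> (-3.315,0.995) [heading=331, draw]
  -- iteration 3/4 --
  PD: pen down
  RT 206: heading 331 -> 125
  BK 7.6: (-3.315,0.995) -> (1.044,-5.231) [heading=125, draw]
  FD 5.3: (1.044,-5.231) -> (-1.996,-0.889) [heading=125, draw]
  -- iteration 4/4 --
  PD: pen down
  RT 206: heading 125 -> 279
  BK 7.6: (-1.996,-0.889) -> (-3.184,6.617) [heading=279, draw]
  FD 5.3: (-3.184,6.617) -> (-2.355,1.382) [heading=279, draw]
]
FD 13.4: (-2.355,1.382) -> (-0.259,-11.853) [heading=279, draw]
FD 11.6: (-0.259,-11.853) -> (1.556,-23.31) [heading=279, draw]
FD 10.7: (1.556,-23.31) -> (3.229,-33.878) [heading=279, draw]
RT 180: heading 279 -> 99
LT 218: heading 99 -> 317
Final: pos=(3.229,-33.878), heading=317, 12 segment(s) drawn

Segment lengths:
  seg 1: (0,0) -> (-3.6,0), length = 3.6
  seg 2: (-3.6,0) -> (3.99,-0.398), length = 7.6
  seg 3: (3.99,-0.398) -> (-1.303,-0.12), length = 5.3
  seg 4: (-1.303,-0.12) -> (-7.95,3.564), length = 7.6
  seg 5: (-7.95,3.564) -> (-3.315,0.995), length = 5.3
  seg 6: (-3.315,0.995) -> (1.044,-5.231), length = 7.6
  seg 7: (1.044,-5.231) -> (-1.996,-0.889), length = 5.3
  seg 8: (-1.996,-0.889) -> (-3.184,6.617), length = 7.6
  seg 9: (-3.184,6.617) -> (-2.355,1.382), length = 5.3
  seg 10: (-2.355,1.382) -> (-0.259,-11.853), length = 13.4
  seg 11: (-0.259,-11.853) -> (1.556,-23.31), length = 11.6
  seg 12: (1.556,-23.31) -> (3.229,-33.878), length = 10.7
Total = 90.9

Answer: 90.9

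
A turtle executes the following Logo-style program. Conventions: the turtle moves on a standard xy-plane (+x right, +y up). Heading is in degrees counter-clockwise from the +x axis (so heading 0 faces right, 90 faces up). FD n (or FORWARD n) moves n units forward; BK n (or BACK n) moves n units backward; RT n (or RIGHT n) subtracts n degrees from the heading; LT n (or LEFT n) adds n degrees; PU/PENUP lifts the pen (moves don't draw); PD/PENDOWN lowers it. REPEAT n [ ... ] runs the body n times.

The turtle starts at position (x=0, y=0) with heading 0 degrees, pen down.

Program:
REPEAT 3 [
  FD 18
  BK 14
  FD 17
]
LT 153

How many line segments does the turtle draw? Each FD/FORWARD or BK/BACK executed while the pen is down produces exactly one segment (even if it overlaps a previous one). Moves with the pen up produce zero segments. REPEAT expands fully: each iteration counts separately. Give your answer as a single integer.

Answer: 9

Derivation:
Executing turtle program step by step:
Start: pos=(0,0), heading=0, pen down
REPEAT 3 [
  -- iteration 1/3 --
  FD 18: (0,0) -> (18,0) [heading=0, draw]
  BK 14: (18,0) -> (4,0) [heading=0, draw]
  FD 17: (4,0) -> (21,0) [heading=0, draw]
  -- iteration 2/3 --
  FD 18: (21,0) -> (39,0) [heading=0, draw]
  BK 14: (39,0) -> (25,0) [heading=0, draw]
  FD 17: (25,0) -> (42,0) [heading=0, draw]
  -- iteration 3/3 --
  FD 18: (42,0) -> (60,0) [heading=0, draw]
  BK 14: (60,0) -> (46,0) [heading=0, draw]
  FD 17: (46,0) -> (63,0) [heading=0, draw]
]
LT 153: heading 0 -> 153
Final: pos=(63,0), heading=153, 9 segment(s) drawn
Segments drawn: 9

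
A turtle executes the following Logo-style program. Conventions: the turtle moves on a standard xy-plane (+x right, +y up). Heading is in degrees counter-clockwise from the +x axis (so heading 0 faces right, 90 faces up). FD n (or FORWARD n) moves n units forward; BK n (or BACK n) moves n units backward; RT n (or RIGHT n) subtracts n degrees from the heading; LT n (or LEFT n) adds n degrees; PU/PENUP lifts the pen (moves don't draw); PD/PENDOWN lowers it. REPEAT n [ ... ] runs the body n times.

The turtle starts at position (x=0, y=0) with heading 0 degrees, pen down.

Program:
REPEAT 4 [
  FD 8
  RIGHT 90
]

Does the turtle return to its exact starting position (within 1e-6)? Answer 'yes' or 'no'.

Executing turtle program step by step:
Start: pos=(0,0), heading=0, pen down
REPEAT 4 [
  -- iteration 1/4 --
  FD 8: (0,0) -> (8,0) [heading=0, draw]
  RT 90: heading 0 -> 270
  -- iteration 2/4 --
  FD 8: (8,0) -> (8,-8) [heading=270, draw]
  RT 90: heading 270 -> 180
  -- iteration 3/4 --
  FD 8: (8,-8) -> (0,-8) [heading=180, draw]
  RT 90: heading 180 -> 90
  -- iteration 4/4 --
  FD 8: (0,-8) -> (0,0) [heading=90, draw]
  RT 90: heading 90 -> 0
]
Final: pos=(0,0), heading=0, 4 segment(s) drawn

Start position: (0, 0)
Final position: (0, 0)
Distance = 0; < 1e-6 -> CLOSED

Answer: yes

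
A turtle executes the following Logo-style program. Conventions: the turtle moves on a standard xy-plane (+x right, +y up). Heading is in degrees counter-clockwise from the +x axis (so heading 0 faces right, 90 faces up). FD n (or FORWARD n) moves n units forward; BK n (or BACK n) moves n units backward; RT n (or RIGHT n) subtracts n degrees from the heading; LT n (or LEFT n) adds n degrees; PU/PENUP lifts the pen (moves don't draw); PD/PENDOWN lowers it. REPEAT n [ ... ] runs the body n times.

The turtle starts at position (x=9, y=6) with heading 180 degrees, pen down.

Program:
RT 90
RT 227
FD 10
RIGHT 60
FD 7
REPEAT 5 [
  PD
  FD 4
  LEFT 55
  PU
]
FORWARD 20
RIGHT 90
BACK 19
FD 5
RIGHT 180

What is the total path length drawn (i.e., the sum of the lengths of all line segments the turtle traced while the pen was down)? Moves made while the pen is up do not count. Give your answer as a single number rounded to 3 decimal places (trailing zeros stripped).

Answer: 37

Derivation:
Executing turtle program step by step:
Start: pos=(9,6), heading=180, pen down
RT 90: heading 180 -> 90
RT 227: heading 90 -> 223
FD 10: (9,6) -> (1.686,-0.82) [heading=223, draw]
RT 60: heading 223 -> 163
FD 7: (1.686,-0.82) -> (-5.008,1.227) [heading=163, draw]
REPEAT 5 [
  -- iteration 1/5 --
  PD: pen down
  FD 4: (-5.008,1.227) -> (-8.833,2.396) [heading=163, draw]
  LT 55: heading 163 -> 218
  PU: pen up
  -- iteration 2/5 --
  PD: pen down
  FD 4: (-8.833,2.396) -> (-11.985,-0.067) [heading=218, draw]
  LT 55: heading 218 -> 273
  PU: pen up
  -- iteration 3/5 --
  PD: pen down
  FD 4: (-11.985,-0.067) -> (-11.776,-4.061) [heading=273, draw]
  LT 55: heading 273 -> 328
  PU: pen up
  -- iteration 4/5 --
  PD: pen down
  FD 4: (-11.776,-4.061) -> (-8.383,-6.181) [heading=328, draw]
  LT 55: heading 328 -> 23
  PU: pen up
  -- iteration 5/5 --
  PD: pen down
  FD 4: (-8.383,-6.181) -> (-4.701,-4.618) [heading=23, draw]
  LT 55: heading 23 -> 78
  PU: pen up
]
FD 20: (-4.701,-4.618) -> (-0.543,14.945) [heading=78, move]
RT 90: heading 78 -> 348
BK 19: (-0.543,14.945) -> (-19.128,18.895) [heading=348, move]
FD 5: (-19.128,18.895) -> (-14.237,17.856) [heading=348, move]
RT 180: heading 348 -> 168
Final: pos=(-14.237,17.856), heading=168, 7 segment(s) drawn

Segment lengths:
  seg 1: (9,6) -> (1.686,-0.82), length = 10
  seg 2: (1.686,-0.82) -> (-5.008,1.227), length = 7
  seg 3: (-5.008,1.227) -> (-8.833,2.396), length = 4
  seg 4: (-8.833,2.396) -> (-11.985,-0.067), length = 4
  seg 5: (-11.985,-0.067) -> (-11.776,-4.061), length = 4
  seg 6: (-11.776,-4.061) -> (-8.383,-6.181), length = 4
  seg 7: (-8.383,-6.181) -> (-4.701,-4.618), length = 4
Total = 37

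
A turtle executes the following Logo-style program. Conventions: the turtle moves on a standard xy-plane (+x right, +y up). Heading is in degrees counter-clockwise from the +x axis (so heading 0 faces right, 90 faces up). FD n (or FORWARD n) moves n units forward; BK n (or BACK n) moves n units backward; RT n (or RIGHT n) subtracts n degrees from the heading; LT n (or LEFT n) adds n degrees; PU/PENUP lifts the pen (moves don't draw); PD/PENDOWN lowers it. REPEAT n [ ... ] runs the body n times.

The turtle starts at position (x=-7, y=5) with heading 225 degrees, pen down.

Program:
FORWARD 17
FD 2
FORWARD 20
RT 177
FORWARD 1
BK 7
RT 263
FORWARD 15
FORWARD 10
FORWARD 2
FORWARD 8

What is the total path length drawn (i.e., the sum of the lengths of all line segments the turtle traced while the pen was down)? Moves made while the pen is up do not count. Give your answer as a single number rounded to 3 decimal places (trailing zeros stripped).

Executing turtle program step by step:
Start: pos=(-7,5), heading=225, pen down
FD 17: (-7,5) -> (-19.021,-7.021) [heading=225, draw]
FD 2: (-19.021,-7.021) -> (-20.435,-8.435) [heading=225, draw]
FD 20: (-20.435,-8.435) -> (-34.577,-22.577) [heading=225, draw]
RT 177: heading 225 -> 48
FD 1: (-34.577,-22.577) -> (-33.908,-21.834) [heading=48, draw]
BK 7: (-33.908,-21.834) -> (-38.592,-27.036) [heading=48, draw]
RT 263: heading 48 -> 145
FD 15: (-38.592,-27.036) -> (-50.879,-18.432) [heading=145, draw]
FD 10: (-50.879,-18.432) -> (-59.071,-12.697) [heading=145, draw]
FD 2: (-59.071,-12.697) -> (-60.709,-11.549) [heading=145, draw]
FD 8: (-60.709,-11.549) -> (-67.262,-6.961) [heading=145, draw]
Final: pos=(-67.262,-6.961), heading=145, 9 segment(s) drawn

Segment lengths:
  seg 1: (-7,5) -> (-19.021,-7.021), length = 17
  seg 2: (-19.021,-7.021) -> (-20.435,-8.435), length = 2
  seg 3: (-20.435,-8.435) -> (-34.577,-22.577), length = 20
  seg 4: (-34.577,-22.577) -> (-33.908,-21.834), length = 1
  seg 5: (-33.908,-21.834) -> (-38.592,-27.036), length = 7
  seg 6: (-38.592,-27.036) -> (-50.879,-18.432), length = 15
  seg 7: (-50.879,-18.432) -> (-59.071,-12.697), length = 10
  seg 8: (-59.071,-12.697) -> (-60.709,-11.549), length = 2
  seg 9: (-60.709,-11.549) -> (-67.262,-6.961), length = 8
Total = 82

Answer: 82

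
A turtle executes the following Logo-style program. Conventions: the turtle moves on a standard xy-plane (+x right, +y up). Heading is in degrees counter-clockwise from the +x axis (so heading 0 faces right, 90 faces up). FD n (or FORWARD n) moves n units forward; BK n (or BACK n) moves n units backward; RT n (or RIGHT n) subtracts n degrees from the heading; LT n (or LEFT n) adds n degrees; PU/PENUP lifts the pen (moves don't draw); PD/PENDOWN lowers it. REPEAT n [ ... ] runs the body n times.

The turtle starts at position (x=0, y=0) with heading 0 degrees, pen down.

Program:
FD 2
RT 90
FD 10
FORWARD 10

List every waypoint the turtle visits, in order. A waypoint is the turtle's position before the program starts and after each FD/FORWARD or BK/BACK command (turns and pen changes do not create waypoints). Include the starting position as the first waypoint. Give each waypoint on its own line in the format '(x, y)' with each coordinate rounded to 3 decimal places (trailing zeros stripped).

Answer: (0, 0)
(2, 0)
(2, -10)
(2, -20)

Derivation:
Executing turtle program step by step:
Start: pos=(0,0), heading=0, pen down
FD 2: (0,0) -> (2,0) [heading=0, draw]
RT 90: heading 0 -> 270
FD 10: (2,0) -> (2,-10) [heading=270, draw]
FD 10: (2,-10) -> (2,-20) [heading=270, draw]
Final: pos=(2,-20), heading=270, 3 segment(s) drawn
Waypoints (4 total):
(0, 0)
(2, 0)
(2, -10)
(2, -20)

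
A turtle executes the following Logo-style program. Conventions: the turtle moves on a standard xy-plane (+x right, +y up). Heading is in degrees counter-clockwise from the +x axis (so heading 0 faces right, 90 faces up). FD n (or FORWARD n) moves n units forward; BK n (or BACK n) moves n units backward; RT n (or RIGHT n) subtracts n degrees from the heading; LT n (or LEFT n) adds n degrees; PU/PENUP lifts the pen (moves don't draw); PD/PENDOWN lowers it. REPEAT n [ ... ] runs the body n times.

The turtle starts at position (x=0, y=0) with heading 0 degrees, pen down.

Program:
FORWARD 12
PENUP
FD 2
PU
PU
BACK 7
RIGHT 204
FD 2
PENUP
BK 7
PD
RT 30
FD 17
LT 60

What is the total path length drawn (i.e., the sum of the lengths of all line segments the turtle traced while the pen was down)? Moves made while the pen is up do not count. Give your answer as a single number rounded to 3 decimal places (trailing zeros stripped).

Executing turtle program step by step:
Start: pos=(0,0), heading=0, pen down
FD 12: (0,0) -> (12,0) [heading=0, draw]
PU: pen up
FD 2: (12,0) -> (14,0) [heading=0, move]
PU: pen up
PU: pen up
BK 7: (14,0) -> (7,0) [heading=0, move]
RT 204: heading 0 -> 156
FD 2: (7,0) -> (5.173,0.813) [heading=156, move]
PU: pen up
BK 7: (5.173,0.813) -> (11.568,-2.034) [heading=156, move]
PD: pen down
RT 30: heading 156 -> 126
FD 17: (11.568,-2.034) -> (1.575,11.72) [heading=126, draw]
LT 60: heading 126 -> 186
Final: pos=(1.575,11.72), heading=186, 2 segment(s) drawn

Segment lengths:
  seg 1: (0,0) -> (12,0), length = 12
  seg 2: (11.568,-2.034) -> (1.575,11.72), length = 17
Total = 29

Answer: 29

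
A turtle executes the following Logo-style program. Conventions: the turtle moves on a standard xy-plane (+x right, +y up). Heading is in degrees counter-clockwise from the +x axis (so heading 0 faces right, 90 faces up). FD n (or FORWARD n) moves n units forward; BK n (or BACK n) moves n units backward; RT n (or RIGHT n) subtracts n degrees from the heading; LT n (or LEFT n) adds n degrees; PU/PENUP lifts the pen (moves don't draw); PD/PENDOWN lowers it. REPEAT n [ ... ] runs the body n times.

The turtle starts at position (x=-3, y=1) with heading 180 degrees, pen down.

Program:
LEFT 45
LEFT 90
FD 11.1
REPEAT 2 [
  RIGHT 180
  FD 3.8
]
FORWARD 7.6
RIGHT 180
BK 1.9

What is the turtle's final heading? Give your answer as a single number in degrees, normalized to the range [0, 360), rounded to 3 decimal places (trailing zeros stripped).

Executing turtle program step by step:
Start: pos=(-3,1), heading=180, pen down
LT 45: heading 180 -> 225
LT 90: heading 225 -> 315
FD 11.1: (-3,1) -> (4.849,-6.849) [heading=315, draw]
REPEAT 2 [
  -- iteration 1/2 --
  RT 180: heading 315 -> 135
  FD 3.8: (4.849,-6.849) -> (2.162,-4.162) [heading=135, draw]
  -- iteration 2/2 --
  RT 180: heading 135 -> 315
  FD 3.8: (2.162,-4.162) -> (4.849,-6.849) [heading=315, draw]
]
FD 7.6: (4.849,-6.849) -> (10.223,-12.223) [heading=315, draw]
RT 180: heading 315 -> 135
BK 1.9: (10.223,-12.223) -> (11.566,-13.566) [heading=135, draw]
Final: pos=(11.566,-13.566), heading=135, 5 segment(s) drawn

Answer: 135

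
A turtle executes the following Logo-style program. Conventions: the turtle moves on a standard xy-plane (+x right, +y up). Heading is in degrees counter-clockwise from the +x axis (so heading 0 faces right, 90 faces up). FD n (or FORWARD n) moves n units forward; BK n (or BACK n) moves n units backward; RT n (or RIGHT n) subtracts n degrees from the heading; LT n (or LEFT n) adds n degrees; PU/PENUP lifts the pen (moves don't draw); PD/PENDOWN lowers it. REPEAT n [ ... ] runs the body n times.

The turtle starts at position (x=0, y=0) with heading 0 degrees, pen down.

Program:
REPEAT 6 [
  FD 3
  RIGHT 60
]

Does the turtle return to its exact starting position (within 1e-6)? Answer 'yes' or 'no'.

Executing turtle program step by step:
Start: pos=(0,0), heading=0, pen down
REPEAT 6 [
  -- iteration 1/6 --
  FD 3: (0,0) -> (3,0) [heading=0, draw]
  RT 60: heading 0 -> 300
  -- iteration 2/6 --
  FD 3: (3,0) -> (4.5,-2.598) [heading=300, draw]
  RT 60: heading 300 -> 240
  -- iteration 3/6 --
  FD 3: (4.5,-2.598) -> (3,-5.196) [heading=240, draw]
  RT 60: heading 240 -> 180
  -- iteration 4/6 --
  FD 3: (3,-5.196) -> (0,-5.196) [heading=180, draw]
  RT 60: heading 180 -> 120
  -- iteration 5/6 --
  FD 3: (0,-5.196) -> (-1.5,-2.598) [heading=120, draw]
  RT 60: heading 120 -> 60
  -- iteration 6/6 --
  FD 3: (-1.5,-2.598) -> (0,0) [heading=60, draw]
  RT 60: heading 60 -> 0
]
Final: pos=(0,0), heading=0, 6 segment(s) drawn

Start position: (0, 0)
Final position: (0, 0)
Distance = 0; < 1e-6 -> CLOSED

Answer: yes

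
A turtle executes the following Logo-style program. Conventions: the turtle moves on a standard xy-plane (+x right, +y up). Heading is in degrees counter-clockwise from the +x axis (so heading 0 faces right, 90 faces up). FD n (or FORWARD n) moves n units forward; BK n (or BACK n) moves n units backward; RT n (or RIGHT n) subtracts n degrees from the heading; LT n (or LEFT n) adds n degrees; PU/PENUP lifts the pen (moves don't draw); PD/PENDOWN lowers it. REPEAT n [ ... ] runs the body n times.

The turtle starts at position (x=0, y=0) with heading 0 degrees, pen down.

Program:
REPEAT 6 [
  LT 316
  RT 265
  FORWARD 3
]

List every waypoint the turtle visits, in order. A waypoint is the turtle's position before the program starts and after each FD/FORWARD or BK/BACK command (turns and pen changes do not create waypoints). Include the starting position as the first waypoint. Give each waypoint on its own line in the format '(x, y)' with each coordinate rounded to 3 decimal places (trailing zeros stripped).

Executing turtle program step by step:
Start: pos=(0,0), heading=0, pen down
REPEAT 6 [
  -- iteration 1/6 --
  LT 316: heading 0 -> 316
  RT 265: heading 316 -> 51
  FD 3: (0,0) -> (1.888,2.331) [heading=51, draw]
  -- iteration 2/6 --
  LT 316: heading 51 -> 7
  RT 265: heading 7 -> 102
  FD 3: (1.888,2.331) -> (1.264,5.266) [heading=102, draw]
  -- iteration 3/6 --
  LT 316: heading 102 -> 58
  RT 265: heading 58 -> 153
  FD 3: (1.264,5.266) -> (-1.409,6.628) [heading=153, draw]
  -- iteration 4/6 --
  LT 316: heading 153 -> 109
  RT 265: heading 109 -> 204
  FD 3: (-1.409,6.628) -> (-4.149,5.408) [heading=204, draw]
  -- iteration 5/6 --
  LT 316: heading 204 -> 160
  RT 265: heading 160 -> 255
  FD 3: (-4.149,5.408) -> (-4.926,2.51) [heading=255, draw]
  -- iteration 6/6 --
  LT 316: heading 255 -> 211
  RT 265: heading 211 -> 306
  FD 3: (-4.926,2.51) -> (-3.163,0.083) [heading=306, draw]
]
Final: pos=(-3.163,0.083), heading=306, 6 segment(s) drawn
Waypoints (7 total):
(0, 0)
(1.888, 2.331)
(1.264, 5.266)
(-1.409, 6.628)
(-4.149, 5.408)
(-4.926, 2.51)
(-3.163, 0.083)

Answer: (0, 0)
(1.888, 2.331)
(1.264, 5.266)
(-1.409, 6.628)
(-4.149, 5.408)
(-4.926, 2.51)
(-3.163, 0.083)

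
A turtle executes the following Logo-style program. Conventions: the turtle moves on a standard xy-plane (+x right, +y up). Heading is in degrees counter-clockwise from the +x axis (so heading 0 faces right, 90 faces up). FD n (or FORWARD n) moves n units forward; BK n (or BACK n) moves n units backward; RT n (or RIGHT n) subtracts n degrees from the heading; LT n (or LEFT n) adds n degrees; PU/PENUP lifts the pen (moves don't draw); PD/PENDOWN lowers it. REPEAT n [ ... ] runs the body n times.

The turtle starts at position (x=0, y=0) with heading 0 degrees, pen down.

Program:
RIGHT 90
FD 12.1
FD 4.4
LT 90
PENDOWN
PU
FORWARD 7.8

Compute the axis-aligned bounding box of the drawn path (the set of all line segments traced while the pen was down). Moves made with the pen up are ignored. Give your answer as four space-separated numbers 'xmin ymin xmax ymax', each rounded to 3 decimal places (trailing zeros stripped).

Answer: 0 -16.5 0 0

Derivation:
Executing turtle program step by step:
Start: pos=(0,0), heading=0, pen down
RT 90: heading 0 -> 270
FD 12.1: (0,0) -> (0,-12.1) [heading=270, draw]
FD 4.4: (0,-12.1) -> (0,-16.5) [heading=270, draw]
LT 90: heading 270 -> 0
PD: pen down
PU: pen up
FD 7.8: (0,-16.5) -> (7.8,-16.5) [heading=0, move]
Final: pos=(7.8,-16.5), heading=0, 2 segment(s) drawn

Segment endpoints: x in {0, 0, 0}, y in {-16.5, -12.1, 0}
xmin=0, ymin=-16.5, xmax=0, ymax=0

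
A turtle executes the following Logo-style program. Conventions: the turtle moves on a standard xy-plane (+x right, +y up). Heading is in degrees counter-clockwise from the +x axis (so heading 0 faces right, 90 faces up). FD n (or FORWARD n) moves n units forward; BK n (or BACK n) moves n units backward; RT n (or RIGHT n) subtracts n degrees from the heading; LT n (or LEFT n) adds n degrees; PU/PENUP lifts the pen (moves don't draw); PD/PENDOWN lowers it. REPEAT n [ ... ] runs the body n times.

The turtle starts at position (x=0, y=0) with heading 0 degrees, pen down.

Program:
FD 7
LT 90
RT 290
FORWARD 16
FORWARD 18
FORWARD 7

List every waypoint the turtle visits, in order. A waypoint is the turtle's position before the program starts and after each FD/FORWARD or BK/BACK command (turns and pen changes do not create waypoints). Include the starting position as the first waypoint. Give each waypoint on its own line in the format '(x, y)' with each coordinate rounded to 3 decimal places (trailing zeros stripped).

Answer: (0, 0)
(7, 0)
(-8.035, 5.472)
(-24.95, 11.629)
(-31.527, 14.023)

Derivation:
Executing turtle program step by step:
Start: pos=(0,0), heading=0, pen down
FD 7: (0,0) -> (7,0) [heading=0, draw]
LT 90: heading 0 -> 90
RT 290: heading 90 -> 160
FD 16: (7,0) -> (-8.035,5.472) [heading=160, draw]
FD 18: (-8.035,5.472) -> (-24.95,11.629) [heading=160, draw]
FD 7: (-24.95,11.629) -> (-31.527,14.023) [heading=160, draw]
Final: pos=(-31.527,14.023), heading=160, 4 segment(s) drawn
Waypoints (5 total):
(0, 0)
(7, 0)
(-8.035, 5.472)
(-24.95, 11.629)
(-31.527, 14.023)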